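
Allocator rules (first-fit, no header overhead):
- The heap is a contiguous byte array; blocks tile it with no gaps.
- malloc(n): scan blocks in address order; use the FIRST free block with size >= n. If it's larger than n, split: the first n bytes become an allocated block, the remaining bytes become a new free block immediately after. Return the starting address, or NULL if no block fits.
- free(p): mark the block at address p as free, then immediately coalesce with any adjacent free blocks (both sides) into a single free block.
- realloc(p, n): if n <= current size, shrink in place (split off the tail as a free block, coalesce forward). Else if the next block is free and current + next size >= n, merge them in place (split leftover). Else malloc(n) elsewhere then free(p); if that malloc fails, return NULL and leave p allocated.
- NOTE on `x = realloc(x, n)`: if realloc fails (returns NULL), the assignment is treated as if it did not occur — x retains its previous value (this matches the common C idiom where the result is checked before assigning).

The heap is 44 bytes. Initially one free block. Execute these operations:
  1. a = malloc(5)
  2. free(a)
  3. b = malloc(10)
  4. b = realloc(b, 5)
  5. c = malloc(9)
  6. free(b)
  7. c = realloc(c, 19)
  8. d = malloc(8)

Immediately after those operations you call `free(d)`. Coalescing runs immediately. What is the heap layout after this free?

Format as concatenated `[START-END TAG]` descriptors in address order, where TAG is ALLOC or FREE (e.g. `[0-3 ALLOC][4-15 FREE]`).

Answer: [0-4 FREE][5-23 ALLOC][24-43 FREE]

Derivation:
Op 1: a = malloc(5) -> a = 0; heap: [0-4 ALLOC][5-43 FREE]
Op 2: free(a) -> (freed a); heap: [0-43 FREE]
Op 3: b = malloc(10) -> b = 0; heap: [0-9 ALLOC][10-43 FREE]
Op 4: b = realloc(b, 5) -> b = 0; heap: [0-4 ALLOC][5-43 FREE]
Op 5: c = malloc(9) -> c = 5; heap: [0-4 ALLOC][5-13 ALLOC][14-43 FREE]
Op 6: free(b) -> (freed b); heap: [0-4 FREE][5-13 ALLOC][14-43 FREE]
Op 7: c = realloc(c, 19) -> c = 5; heap: [0-4 FREE][5-23 ALLOC][24-43 FREE]
Op 8: d = malloc(8) -> d = 24; heap: [0-4 FREE][5-23 ALLOC][24-31 ALLOC][32-43 FREE]
free(d): d = 24 -> block [24-31 ALLOC]; mark free, coalesce with adjacent free neighbors -> [0-4 FREE][5-23 ALLOC][24-43 FREE]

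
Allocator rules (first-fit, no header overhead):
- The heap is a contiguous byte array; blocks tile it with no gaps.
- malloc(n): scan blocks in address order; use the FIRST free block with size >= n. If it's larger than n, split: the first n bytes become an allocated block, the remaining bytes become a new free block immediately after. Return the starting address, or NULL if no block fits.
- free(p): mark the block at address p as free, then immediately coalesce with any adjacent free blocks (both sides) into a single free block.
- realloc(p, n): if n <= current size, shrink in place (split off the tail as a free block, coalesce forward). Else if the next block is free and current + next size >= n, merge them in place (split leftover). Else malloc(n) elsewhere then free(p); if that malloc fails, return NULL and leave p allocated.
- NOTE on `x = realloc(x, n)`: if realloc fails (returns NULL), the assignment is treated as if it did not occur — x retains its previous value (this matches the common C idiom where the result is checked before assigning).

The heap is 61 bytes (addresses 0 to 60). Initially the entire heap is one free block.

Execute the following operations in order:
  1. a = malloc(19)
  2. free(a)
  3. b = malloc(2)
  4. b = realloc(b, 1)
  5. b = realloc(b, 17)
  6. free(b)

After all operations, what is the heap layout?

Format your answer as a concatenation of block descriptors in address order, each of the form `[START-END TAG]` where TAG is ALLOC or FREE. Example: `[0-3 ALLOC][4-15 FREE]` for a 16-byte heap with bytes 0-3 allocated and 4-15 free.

Op 1: a = malloc(19) -> a = 0; heap: [0-18 ALLOC][19-60 FREE]
Op 2: free(a) -> (freed a); heap: [0-60 FREE]
Op 3: b = malloc(2) -> b = 0; heap: [0-1 ALLOC][2-60 FREE]
Op 4: b = realloc(b, 1) -> b = 0; heap: [0-0 ALLOC][1-60 FREE]
Op 5: b = realloc(b, 17) -> b = 0; heap: [0-16 ALLOC][17-60 FREE]
Op 6: free(b) -> (freed b); heap: [0-60 FREE]

Answer: [0-60 FREE]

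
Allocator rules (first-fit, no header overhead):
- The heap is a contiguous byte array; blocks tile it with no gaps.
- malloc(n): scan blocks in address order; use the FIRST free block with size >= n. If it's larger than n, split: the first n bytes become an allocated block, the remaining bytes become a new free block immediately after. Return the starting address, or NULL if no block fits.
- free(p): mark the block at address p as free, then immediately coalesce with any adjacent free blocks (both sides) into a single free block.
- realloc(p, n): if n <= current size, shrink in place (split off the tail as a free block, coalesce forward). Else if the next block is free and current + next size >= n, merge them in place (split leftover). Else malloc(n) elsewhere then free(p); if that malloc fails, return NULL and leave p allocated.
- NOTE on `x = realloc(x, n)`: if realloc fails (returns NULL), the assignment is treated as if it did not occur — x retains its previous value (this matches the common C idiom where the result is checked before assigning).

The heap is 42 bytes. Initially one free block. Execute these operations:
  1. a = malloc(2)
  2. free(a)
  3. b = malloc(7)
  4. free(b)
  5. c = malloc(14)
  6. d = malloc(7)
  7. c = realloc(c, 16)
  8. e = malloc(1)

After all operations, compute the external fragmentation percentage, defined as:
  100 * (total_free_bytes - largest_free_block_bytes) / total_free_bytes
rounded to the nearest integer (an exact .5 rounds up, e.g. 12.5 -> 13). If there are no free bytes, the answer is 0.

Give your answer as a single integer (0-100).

Op 1: a = malloc(2) -> a = 0; heap: [0-1 ALLOC][2-41 FREE]
Op 2: free(a) -> (freed a); heap: [0-41 FREE]
Op 3: b = malloc(7) -> b = 0; heap: [0-6 ALLOC][7-41 FREE]
Op 4: free(b) -> (freed b); heap: [0-41 FREE]
Op 5: c = malloc(14) -> c = 0; heap: [0-13 ALLOC][14-41 FREE]
Op 6: d = malloc(7) -> d = 14; heap: [0-13 ALLOC][14-20 ALLOC][21-41 FREE]
Op 7: c = realloc(c, 16) -> c = 21; heap: [0-13 FREE][14-20 ALLOC][21-36 ALLOC][37-41 FREE]
Op 8: e = malloc(1) -> e = 0; heap: [0-0 ALLOC][1-13 FREE][14-20 ALLOC][21-36 ALLOC][37-41 FREE]
Free blocks: [13 5] total_free=18 largest=13 -> 100*(18-13)/18 = 500/18 ≈ 27.778 -> rounds to 28

Answer: 28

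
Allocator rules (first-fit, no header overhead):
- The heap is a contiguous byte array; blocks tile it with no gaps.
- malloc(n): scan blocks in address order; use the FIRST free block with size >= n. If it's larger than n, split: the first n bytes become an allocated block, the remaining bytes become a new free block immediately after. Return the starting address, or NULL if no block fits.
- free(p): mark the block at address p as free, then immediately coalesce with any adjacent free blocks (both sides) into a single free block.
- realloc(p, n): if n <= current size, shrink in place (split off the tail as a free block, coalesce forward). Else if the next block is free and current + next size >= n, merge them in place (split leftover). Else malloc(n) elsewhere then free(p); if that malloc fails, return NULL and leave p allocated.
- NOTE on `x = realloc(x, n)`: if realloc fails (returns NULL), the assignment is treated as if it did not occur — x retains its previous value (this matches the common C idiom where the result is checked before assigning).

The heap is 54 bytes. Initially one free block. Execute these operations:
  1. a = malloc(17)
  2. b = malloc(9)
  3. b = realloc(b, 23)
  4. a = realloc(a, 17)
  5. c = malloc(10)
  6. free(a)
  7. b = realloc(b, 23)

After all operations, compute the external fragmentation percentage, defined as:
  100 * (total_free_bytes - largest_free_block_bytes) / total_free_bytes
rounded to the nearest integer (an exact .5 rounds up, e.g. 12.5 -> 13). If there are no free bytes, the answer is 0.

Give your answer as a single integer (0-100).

Op 1: a = malloc(17) -> a = 0; heap: [0-16 ALLOC][17-53 FREE]
Op 2: b = malloc(9) -> b = 17; heap: [0-16 ALLOC][17-25 ALLOC][26-53 FREE]
Op 3: b = realloc(b, 23) -> b = 17; heap: [0-16 ALLOC][17-39 ALLOC][40-53 FREE]
Op 4: a = realloc(a, 17) -> a = 0; heap: [0-16 ALLOC][17-39 ALLOC][40-53 FREE]
Op 5: c = malloc(10) -> c = 40; heap: [0-16 ALLOC][17-39 ALLOC][40-49 ALLOC][50-53 FREE]
Op 6: free(a) -> (freed a); heap: [0-16 FREE][17-39 ALLOC][40-49 ALLOC][50-53 FREE]
Op 7: b = realloc(b, 23) -> b = 17; heap: [0-16 FREE][17-39 ALLOC][40-49 ALLOC][50-53 FREE]
Free blocks: [17 4] total_free=21 largest=17 -> 100*(21-17)/21 = 400/21 ≈ 19.048 -> rounds to 19

Answer: 19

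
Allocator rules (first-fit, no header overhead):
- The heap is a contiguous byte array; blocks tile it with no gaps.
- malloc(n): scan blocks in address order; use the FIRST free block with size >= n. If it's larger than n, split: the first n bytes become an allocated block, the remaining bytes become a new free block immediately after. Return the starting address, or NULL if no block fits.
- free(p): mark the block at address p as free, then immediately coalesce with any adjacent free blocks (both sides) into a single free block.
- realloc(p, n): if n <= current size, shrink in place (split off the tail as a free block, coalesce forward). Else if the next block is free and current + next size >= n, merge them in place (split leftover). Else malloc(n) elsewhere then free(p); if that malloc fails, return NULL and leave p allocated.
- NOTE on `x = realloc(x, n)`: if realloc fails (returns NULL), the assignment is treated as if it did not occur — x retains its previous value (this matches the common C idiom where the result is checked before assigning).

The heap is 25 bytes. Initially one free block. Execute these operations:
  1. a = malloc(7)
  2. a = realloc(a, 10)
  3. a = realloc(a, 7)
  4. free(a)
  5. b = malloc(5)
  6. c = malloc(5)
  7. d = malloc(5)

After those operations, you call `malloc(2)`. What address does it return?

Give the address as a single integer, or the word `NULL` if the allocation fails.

Op 1: a = malloc(7) -> a = 0; heap: [0-6 ALLOC][7-24 FREE]
Op 2: a = realloc(a, 10) -> a = 0; heap: [0-9 ALLOC][10-24 FREE]
Op 3: a = realloc(a, 7) -> a = 0; heap: [0-6 ALLOC][7-24 FREE]
Op 4: free(a) -> (freed a); heap: [0-24 FREE]
Op 5: b = malloc(5) -> b = 0; heap: [0-4 ALLOC][5-24 FREE]
Op 6: c = malloc(5) -> c = 5; heap: [0-4 ALLOC][5-9 ALLOC][10-24 FREE]
Op 7: d = malloc(5) -> d = 10; heap: [0-4 ALLOC][5-9 ALLOC][10-14 ALLOC][15-24 FREE]
malloc(2): first-fit scan over [0-4 ALLOC][5-9 ALLOC][10-14 ALLOC][15-24 FREE] -> 15

Answer: 15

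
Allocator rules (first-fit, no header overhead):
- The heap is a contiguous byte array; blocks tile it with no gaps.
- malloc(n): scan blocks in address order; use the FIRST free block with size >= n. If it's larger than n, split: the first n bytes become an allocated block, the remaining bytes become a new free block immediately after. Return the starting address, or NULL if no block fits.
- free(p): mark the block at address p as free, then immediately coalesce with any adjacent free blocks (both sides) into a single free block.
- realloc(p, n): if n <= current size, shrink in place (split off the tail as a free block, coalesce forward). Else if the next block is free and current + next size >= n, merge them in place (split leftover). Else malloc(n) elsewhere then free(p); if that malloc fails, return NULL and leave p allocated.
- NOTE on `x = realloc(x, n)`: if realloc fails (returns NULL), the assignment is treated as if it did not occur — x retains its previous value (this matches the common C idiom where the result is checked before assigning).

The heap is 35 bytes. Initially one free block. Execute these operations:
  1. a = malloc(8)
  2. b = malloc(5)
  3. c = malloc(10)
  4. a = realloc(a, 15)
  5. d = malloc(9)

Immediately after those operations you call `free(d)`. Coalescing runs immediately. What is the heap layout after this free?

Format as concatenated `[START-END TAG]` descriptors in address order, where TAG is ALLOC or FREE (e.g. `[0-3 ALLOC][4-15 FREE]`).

Op 1: a = malloc(8) -> a = 0; heap: [0-7 ALLOC][8-34 FREE]
Op 2: b = malloc(5) -> b = 8; heap: [0-7 ALLOC][8-12 ALLOC][13-34 FREE]
Op 3: c = malloc(10) -> c = 13; heap: [0-7 ALLOC][8-12 ALLOC][13-22 ALLOC][23-34 FREE]
Op 4: a = realloc(a, 15) -> NULL (a unchanged); heap: [0-7 ALLOC][8-12 ALLOC][13-22 ALLOC][23-34 FREE]
Op 5: d = malloc(9) -> d = 23; heap: [0-7 ALLOC][8-12 ALLOC][13-22 ALLOC][23-31 ALLOC][32-34 FREE]
free(d): d = 23 -> block [23-31 ALLOC]; mark free, coalesce with adjacent free neighbors -> [0-7 ALLOC][8-12 ALLOC][13-22 ALLOC][23-34 FREE]

Answer: [0-7 ALLOC][8-12 ALLOC][13-22 ALLOC][23-34 FREE]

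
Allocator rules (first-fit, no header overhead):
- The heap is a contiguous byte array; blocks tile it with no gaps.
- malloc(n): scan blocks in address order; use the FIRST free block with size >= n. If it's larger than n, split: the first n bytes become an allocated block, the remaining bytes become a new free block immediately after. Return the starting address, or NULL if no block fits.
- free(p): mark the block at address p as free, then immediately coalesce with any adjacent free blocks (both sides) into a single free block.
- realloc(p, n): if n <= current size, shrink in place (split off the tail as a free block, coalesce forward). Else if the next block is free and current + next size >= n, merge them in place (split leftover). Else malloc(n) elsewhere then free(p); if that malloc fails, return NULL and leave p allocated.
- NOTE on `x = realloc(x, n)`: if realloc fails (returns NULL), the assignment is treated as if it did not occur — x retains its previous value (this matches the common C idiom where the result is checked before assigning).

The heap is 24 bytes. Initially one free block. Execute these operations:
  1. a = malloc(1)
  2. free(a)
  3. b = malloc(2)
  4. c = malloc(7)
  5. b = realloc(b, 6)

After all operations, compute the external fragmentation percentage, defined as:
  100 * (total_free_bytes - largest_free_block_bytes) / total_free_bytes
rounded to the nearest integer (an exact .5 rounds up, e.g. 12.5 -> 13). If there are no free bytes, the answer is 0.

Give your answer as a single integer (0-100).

Op 1: a = malloc(1) -> a = 0; heap: [0-0 ALLOC][1-23 FREE]
Op 2: free(a) -> (freed a); heap: [0-23 FREE]
Op 3: b = malloc(2) -> b = 0; heap: [0-1 ALLOC][2-23 FREE]
Op 4: c = malloc(7) -> c = 2; heap: [0-1 ALLOC][2-8 ALLOC][9-23 FREE]
Op 5: b = realloc(b, 6) -> b = 9; heap: [0-1 FREE][2-8 ALLOC][9-14 ALLOC][15-23 FREE]
Free blocks: [2 9] total_free=11 largest=9 -> 100*(11-9)/11 = 200/11 ≈ 18.182 -> rounds to 18

Answer: 18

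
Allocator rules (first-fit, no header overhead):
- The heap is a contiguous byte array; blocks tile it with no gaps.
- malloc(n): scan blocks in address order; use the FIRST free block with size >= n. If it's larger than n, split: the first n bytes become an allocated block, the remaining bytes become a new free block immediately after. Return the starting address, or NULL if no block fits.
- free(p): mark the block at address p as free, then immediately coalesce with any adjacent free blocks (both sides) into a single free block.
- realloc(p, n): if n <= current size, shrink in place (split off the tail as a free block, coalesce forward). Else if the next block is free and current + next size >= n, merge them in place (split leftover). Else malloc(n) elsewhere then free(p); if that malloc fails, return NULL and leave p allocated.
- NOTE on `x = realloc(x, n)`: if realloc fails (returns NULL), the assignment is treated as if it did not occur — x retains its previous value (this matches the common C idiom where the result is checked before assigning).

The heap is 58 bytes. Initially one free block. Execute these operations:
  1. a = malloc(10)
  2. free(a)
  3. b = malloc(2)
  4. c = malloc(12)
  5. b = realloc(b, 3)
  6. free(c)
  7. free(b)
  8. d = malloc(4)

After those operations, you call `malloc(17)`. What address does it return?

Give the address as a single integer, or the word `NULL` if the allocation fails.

Op 1: a = malloc(10) -> a = 0; heap: [0-9 ALLOC][10-57 FREE]
Op 2: free(a) -> (freed a); heap: [0-57 FREE]
Op 3: b = malloc(2) -> b = 0; heap: [0-1 ALLOC][2-57 FREE]
Op 4: c = malloc(12) -> c = 2; heap: [0-1 ALLOC][2-13 ALLOC][14-57 FREE]
Op 5: b = realloc(b, 3) -> b = 14; heap: [0-1 FREE][2-13 ALLOC][14-16 ALLOC][17-57 FREE]
Op 6: free(c) -> (freed c); heap: [0-13 FREE][14-16 ALLOC][17-57 FREE]
Op 7: free(b) -> (freed b); heap: [0-57 FREE]
Op 8: d = malloc(4) -> d = 0; heap: [0-3 ALLOC][4-57 FREE]
malloc(17): first-fit scan over [0-3 ALLOC][4-57 FREE] -> 4

Answer: 4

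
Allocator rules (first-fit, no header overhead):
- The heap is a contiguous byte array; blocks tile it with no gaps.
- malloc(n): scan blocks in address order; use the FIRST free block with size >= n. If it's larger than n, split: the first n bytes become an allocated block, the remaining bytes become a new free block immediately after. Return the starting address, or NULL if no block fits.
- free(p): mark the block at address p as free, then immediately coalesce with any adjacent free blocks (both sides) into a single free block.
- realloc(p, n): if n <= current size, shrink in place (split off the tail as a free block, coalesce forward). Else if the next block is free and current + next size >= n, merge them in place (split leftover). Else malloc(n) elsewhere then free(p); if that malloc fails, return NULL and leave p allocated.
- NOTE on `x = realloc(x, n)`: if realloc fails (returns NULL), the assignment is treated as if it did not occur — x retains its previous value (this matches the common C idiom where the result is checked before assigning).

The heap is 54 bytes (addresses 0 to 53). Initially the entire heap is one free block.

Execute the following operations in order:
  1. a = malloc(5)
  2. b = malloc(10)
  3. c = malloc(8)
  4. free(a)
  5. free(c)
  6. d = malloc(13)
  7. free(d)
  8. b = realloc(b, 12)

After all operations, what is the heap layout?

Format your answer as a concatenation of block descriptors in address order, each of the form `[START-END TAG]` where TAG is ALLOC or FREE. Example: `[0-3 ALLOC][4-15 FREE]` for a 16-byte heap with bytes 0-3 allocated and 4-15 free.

Answer: [0-4 FREE][5-16 ALLOC][17-53 FREE]

Derivation:
Op 1: a = malloc(5) -> a = 0; heap: [0-4 ALLOC][5-53 FREE]
Op 2: b = malloc(10) -> b = 5; heap: [0-4 ALLOC][5-14 ALLOC][15-53 FREE]
Op 3: c = malloc(8) -> c = 15; heap: [0-4 ALLOC][5-14 ALLOC][15-22 ALLOC][23-53 FREE]
Op 4: free(a) -> (freed a); heap: [0-4 FREE][5-14 ALLOC][15-22 ALLOC][23-53 FREE]
Op 5: free(c) -> (freed c); heap: [0-4 FREE][5-14 ALLOC][15-53 FREE]
Op 6: d = malloc(13) -> d = 15; heap: [0-4 FREE][5-14 ALLOC][15-27 ALLOC][28-53 FREE]
Op 7: free(d) -> (freed d); heap: [0-4 FREE][5-14 ALLOC][15-53 FREE]
Op 8: b = realloc(b, 12) -> b = 5; heap: [0-4 FREE][5-16 ALLOC][17-53 FREE]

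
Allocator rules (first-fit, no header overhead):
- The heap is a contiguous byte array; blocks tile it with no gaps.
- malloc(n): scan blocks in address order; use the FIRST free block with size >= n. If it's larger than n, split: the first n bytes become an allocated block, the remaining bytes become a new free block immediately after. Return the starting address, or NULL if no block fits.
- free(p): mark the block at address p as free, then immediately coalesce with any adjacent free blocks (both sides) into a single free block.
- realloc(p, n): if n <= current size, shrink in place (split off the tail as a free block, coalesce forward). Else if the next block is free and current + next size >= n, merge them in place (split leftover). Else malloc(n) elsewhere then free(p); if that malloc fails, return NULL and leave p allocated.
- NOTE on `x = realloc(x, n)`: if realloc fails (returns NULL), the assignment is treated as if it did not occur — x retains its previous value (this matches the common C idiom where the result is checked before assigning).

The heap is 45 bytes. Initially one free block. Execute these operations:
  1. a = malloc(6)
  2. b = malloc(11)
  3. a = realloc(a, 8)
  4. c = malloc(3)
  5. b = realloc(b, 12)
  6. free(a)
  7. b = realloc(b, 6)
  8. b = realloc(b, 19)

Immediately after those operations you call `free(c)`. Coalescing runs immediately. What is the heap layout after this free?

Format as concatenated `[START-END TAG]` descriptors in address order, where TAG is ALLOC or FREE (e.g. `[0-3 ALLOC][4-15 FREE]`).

Answer: [0-24 FREE][25-43 ALLOC][44-44 FREE]

Derivation:
Op 1: a = malloc(6) -> a = 0; heap: [0-5 ALLOC][6-44 FREE]
Op 2: b = malloc(11) -> b = 6; heap: [0-5 ALLOC][6-16 ALLOC][17-44 FREE]
Op 3: a = realloc(a, 8) -> a = 17; heap: [0-5 FREE][6-16 ALLOC][17-24 ALLOC][25-44 FREE]
Op 4: c = malloc(3) -> c = 0; heap: [0-2 ALLOC][3-5 FREE][6-16 ALLOC][17-24 ALLOC][25-44 FREE]
Op 5: b = realloc(b, 12) -> b = 25; heap: [0-2 ALLOC][3-16 FREE][17-24 ALLOC][25-36 ALLOC][37-44 FREE]
Op 6: free(a) -> (freed a); heap: [0-2 ALLOC][3-24 FREE][25-36 ALLOC][37-44 FREE]
Op 7: b = realloc(b, 6) -> b = 25; heap: [0-2 ALLOC][3-24 FREE][25-30 ALLOC][31-44 FREE]
Op 8: b = realloc(b, 19) -> b = 25; heap: [0-2 ALLOC][3-24 FREE][25-43 ALLOC][44-44 FREE]
free(c): c = 0 -> block [0-2 ALLOC]; mark free, coalesce with adjacent free neighbors -> [0-24 FREE][25-43 ALLOC][44-44 FREE]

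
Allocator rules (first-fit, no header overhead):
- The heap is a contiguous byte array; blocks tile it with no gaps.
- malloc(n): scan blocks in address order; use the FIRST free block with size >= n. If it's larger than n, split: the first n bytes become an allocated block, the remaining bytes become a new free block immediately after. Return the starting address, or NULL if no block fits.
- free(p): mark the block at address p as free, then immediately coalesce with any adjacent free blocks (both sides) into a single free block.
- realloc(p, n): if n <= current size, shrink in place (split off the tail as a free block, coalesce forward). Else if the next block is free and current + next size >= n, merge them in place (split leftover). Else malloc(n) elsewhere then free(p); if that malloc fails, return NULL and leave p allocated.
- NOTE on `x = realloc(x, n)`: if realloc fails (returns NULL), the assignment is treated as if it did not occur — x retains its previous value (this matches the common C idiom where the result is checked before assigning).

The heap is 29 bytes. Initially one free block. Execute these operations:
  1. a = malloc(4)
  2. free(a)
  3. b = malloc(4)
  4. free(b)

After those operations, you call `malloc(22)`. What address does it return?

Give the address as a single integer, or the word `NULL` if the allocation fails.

Op 1: a = malloc(4) -> a = 0; heap: [0-3 ALLOC][4-28 FREE]
Op 2: free(a) -> (freed a); heap: [0-28 FREE]
Op 3: b = malloc(4) -> b = 0; heap: [0-3 ALLOC][4-28 FREE]
Op 4: free(b) -> (freed b); heap: [0-28 FREE]
malloc(22): first-fit scan over [0-28 FREE] -> 0

Answer: 0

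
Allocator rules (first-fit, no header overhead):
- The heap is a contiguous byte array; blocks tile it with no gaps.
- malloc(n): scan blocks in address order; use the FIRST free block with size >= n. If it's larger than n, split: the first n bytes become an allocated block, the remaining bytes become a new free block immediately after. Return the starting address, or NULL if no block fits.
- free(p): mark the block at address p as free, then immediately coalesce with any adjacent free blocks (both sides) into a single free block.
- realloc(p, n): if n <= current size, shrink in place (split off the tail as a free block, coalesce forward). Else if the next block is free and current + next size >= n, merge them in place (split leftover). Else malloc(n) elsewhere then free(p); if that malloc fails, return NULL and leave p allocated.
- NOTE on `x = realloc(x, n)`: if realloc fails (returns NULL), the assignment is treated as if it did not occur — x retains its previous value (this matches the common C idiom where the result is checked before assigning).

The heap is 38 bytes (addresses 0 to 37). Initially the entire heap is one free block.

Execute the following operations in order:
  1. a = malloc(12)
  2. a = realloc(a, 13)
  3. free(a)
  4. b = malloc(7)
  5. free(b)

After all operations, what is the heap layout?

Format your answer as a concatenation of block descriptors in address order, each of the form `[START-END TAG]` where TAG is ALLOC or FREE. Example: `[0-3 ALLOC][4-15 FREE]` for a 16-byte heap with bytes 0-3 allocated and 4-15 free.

Answer: [0-37 FREE]

Derivation:
Op 1: a = malloc(12) -> a = 0; heap: [0-11 ALLOC][12-37 FREE]
Op 2: a = realloc(a, 13) -> a = 0; heap: [0-12 ALLOC][13-37 FREE]
Op 3: free(a) -> (freed a); heap: [0-37 FREE]
Op 4: b = malloc(7) -> b = 0; heap: [0-6 ALLOC][7-37 FREE]
Op 5: free(b) -> (freed b); heap: [0-37 FREE]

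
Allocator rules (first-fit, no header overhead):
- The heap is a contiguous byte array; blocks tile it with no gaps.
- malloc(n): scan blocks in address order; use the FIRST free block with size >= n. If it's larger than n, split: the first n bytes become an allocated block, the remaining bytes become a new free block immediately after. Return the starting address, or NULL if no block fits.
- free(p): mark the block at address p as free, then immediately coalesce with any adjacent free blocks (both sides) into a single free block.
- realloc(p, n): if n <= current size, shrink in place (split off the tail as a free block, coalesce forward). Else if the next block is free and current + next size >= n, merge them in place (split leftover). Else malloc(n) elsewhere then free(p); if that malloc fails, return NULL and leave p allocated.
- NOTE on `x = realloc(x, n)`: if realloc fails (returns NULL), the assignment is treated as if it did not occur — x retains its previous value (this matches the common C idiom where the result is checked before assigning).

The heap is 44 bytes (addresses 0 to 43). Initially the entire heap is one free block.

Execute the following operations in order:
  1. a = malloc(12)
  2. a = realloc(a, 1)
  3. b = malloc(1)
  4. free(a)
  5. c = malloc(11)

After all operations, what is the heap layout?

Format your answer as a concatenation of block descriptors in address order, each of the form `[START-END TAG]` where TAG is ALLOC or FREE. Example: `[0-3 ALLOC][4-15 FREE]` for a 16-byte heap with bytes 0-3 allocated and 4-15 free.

Op 1: a = malloc(12) -> a = 0; heap: [0-11 ALLOC][12-43 FREE]
Op 2: a = realloc(a, 1) -> a = 0; heap: [0-0 ALLOC][1-43 FREE]
Op 3: b = malloc(1) -> b = 1; heap: [0-0 ALLOC][1-1 ALLOC][2-43 FREE]
Op 4: free(a) -> (freed a); heap: [0-0 FREE][1-1 ALLOC][2-43 FREE]
Op 5: c = malloc(11) -> c = 2; heap: [0-0 FREE][1-1 ALLOC][2-12 ALLOC][13-43 FREE]

Answer: [0-0 FREE][1-1 ALLOC][2-12 ALLOC][13-43 FREE]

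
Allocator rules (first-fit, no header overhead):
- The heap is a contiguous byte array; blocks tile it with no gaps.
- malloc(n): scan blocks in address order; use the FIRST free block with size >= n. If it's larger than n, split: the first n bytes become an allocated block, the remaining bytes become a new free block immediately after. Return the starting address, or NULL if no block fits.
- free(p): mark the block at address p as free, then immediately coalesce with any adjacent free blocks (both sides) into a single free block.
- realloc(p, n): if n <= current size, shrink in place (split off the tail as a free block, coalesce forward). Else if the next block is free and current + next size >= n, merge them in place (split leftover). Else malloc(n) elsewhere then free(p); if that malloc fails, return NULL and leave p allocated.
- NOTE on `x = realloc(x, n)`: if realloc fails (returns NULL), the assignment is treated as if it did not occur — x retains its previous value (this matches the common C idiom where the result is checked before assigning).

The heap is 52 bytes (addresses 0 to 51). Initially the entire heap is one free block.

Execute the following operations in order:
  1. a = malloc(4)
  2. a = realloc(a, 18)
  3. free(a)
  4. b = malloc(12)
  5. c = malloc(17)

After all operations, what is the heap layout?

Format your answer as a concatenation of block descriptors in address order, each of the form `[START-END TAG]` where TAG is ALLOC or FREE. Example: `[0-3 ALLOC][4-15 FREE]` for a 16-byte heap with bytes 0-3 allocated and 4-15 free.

Op 1: a = malloc(4) -> a = 0; heap: [0-3 ALLOC][4-51 FREE]
Op 2: a = realloc(a, 18) -> a = 0; heap: [0-17 ALLOC][18-51 FREE]
Op 3: free(a) -> (freed a); heap: [0-51 FREE]
Op 4: b = malloc(12) -> b = 0; heap: [0-11 ALLOC][12-51 FREE]
Op 5: c = malloc(17) -> c = 12; heap: [0-11 ALLOC][12-28 ALLOC][29-51 FREE]

Answer: [0-11 ALLOC][12-28 ALLOC][29-51 FREE]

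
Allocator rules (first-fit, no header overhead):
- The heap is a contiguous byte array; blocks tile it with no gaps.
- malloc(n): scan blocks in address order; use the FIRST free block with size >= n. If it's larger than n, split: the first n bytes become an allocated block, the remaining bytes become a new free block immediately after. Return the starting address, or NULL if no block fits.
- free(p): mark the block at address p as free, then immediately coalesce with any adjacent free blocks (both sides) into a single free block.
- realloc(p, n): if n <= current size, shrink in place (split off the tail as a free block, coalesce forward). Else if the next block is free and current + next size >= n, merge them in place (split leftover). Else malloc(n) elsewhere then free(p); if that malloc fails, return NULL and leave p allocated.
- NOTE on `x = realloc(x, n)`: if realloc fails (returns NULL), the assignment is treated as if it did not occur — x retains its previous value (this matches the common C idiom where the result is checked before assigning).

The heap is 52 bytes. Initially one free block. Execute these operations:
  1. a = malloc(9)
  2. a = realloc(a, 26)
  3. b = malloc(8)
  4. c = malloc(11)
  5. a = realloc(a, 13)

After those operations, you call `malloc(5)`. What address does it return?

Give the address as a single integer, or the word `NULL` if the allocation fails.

Op 1: a = malloc(9) -> a = 0; heap: [0-8 ALLOC][9-51 FREE]
Op 2: a = realloc(a, 26) -> a = 0; heap: [0-25 ALLOC][26-51 FREE]
Op 3: b = malloc(8) -> b = 26; heap: [0-25 ALLOC][26-33 ALLOC][34-51 FREE]
Op 4: c = malloc(11) -> c = 34; heap: [0-25 ALLOC][26-33 ALLOC][34-44 ALLOC][45-51 FREE]
Op 5: a = realloc(a, 13) -> a = 0; heap: [0-12 ALLOC][13-25 FREE][26-33 ALLOC][34-44 ALLOC][45-51 FREE]
malloc(5): first-fit scan over [0-12 ALLOC][13-25 FREE][26-33 ALLOC][34-44 ALLOC][45-51 FREE] -> 13

Answer: 13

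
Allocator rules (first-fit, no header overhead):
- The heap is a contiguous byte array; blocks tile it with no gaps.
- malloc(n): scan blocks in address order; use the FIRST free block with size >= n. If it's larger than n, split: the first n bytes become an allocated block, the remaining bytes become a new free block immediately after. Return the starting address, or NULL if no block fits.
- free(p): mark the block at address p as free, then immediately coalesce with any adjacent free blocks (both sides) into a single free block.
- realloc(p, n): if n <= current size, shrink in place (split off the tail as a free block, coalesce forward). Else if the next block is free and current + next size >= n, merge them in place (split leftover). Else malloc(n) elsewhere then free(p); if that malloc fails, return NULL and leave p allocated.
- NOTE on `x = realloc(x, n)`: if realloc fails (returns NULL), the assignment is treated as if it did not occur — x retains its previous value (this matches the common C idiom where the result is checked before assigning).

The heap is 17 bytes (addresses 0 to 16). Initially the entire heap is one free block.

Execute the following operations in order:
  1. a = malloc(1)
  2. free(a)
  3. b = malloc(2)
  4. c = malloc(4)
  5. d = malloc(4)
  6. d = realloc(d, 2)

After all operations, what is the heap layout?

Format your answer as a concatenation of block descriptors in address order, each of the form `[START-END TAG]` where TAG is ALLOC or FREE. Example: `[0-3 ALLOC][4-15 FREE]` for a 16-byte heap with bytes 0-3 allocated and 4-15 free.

Op 1: a = malloc(1) -> a = 0; heap: [0-0 ALLOC][1-16 FREE]
Op 2: free(a) -> (freed a); heap: [0-16 FREE]
Op 3: b = malloc(2) -> b = 0; heap: [0-1 ALLOC][2-16 FREE]
Op 4: c = malloc(4) -> c = 2; heap: [0-1 ALLOC][2-5 ALLOC][6-16 FREE]
Op 5: d = malloc(4) -> d = 6; heap: [0-1 ALLOC][2-5 ALLOC][6-9 ALLOC][10-16 FREE]
Op 6: d = realloc(d, 2) -> d = 6; heap: [0-1 ALLOC][2-5 ALLOC][6-7 ALLOC][8-16 FREE]

Answer: [0-1 ALLOC][2-5 ALLOC][6-7 ALLOC][8-16 FREE]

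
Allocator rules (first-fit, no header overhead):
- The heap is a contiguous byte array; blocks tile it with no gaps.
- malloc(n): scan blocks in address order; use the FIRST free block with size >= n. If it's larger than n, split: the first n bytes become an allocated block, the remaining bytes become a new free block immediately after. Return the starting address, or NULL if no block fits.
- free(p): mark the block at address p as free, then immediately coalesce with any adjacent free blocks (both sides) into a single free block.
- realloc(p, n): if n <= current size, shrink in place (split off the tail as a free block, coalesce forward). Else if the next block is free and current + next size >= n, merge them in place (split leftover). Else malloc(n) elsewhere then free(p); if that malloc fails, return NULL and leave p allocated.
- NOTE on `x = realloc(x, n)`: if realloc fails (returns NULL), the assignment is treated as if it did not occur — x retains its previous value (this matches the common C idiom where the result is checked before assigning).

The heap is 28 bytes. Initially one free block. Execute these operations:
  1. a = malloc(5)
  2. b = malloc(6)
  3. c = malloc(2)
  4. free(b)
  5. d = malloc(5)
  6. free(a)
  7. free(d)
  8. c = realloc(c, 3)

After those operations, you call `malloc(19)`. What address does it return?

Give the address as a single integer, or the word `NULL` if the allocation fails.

Answer: NULL

Derivation:
Op 1: a = malloc(5) -> a = 0; heap: [0-4 ALLOC][5-27 FREE]
Op 2: b = malloc(6) -> b = 5; heap: [0-4 ALLOC][5-10 ALLOC][11-27 FREE]
Op 3: c = malloc(2) -> c = 11; heap: [0-4 ALLOC][5-10 ALLOC][11-12 ALLOC][13-27 FREE]
Op 4: free(b) -> (freed b); heap: [0-4 ALLOC][5-10 FREE][11-12 ALLOC][13-27 FREE]
Op 5: d = malloc(5) -> d = 5; heap: [0-4 ALLOC][5-9 ALLOC][10-10 FREE][11-12 ALLOC][13-27 FREE]
Op 6: free(a) -> (freed a); heap: [0-4 FREE][5-9 ALLOC][10-10 FREE][11-12 ALLOC][13-27 FREE]
Op 7: free(d) -> (freed d); heap: [0-10 FREE][11-12 ALLOC][13-27 FREE]
Op 8: c = realloc(c, 3) -> c = 11; heap: [0-10 FREE][11-13 ALLOC][14-27 FREE]
malloc(19): first-fit scan over [0-10 FREE][11-13 ALLOC][14-27 FREE] -> NULL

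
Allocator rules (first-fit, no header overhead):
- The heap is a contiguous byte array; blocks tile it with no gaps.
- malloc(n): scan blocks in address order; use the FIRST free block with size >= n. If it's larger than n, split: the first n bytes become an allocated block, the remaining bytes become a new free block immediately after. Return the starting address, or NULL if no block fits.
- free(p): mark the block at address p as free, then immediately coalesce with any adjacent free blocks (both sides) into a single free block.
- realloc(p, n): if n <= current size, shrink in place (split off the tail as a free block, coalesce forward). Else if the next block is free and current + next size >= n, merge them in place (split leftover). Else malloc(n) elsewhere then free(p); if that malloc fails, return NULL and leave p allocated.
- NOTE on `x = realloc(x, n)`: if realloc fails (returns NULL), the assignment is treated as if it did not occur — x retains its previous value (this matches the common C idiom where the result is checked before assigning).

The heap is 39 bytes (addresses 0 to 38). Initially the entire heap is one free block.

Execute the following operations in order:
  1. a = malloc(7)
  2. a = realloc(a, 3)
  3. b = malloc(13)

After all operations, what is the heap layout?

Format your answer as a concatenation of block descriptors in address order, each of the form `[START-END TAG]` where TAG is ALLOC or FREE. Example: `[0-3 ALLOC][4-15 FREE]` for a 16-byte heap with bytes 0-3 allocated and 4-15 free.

Answer: [0-2 ALLOC][3-15 ALLOC][16-38 FREE]

Derivation:
Op 1: a = malloc(7) -> a = 0; heap: [0-6 ALLOC][7-38 FREE]
Op 2: a = realloc(a, 3) -> a = 0; heap: [0-2 ALLOC][3-38 FREE]
Op 3: b = malloc(13) -> b = 3; heap: [0-2 ALLOC][3-15 ALLOC][16-38 FREE]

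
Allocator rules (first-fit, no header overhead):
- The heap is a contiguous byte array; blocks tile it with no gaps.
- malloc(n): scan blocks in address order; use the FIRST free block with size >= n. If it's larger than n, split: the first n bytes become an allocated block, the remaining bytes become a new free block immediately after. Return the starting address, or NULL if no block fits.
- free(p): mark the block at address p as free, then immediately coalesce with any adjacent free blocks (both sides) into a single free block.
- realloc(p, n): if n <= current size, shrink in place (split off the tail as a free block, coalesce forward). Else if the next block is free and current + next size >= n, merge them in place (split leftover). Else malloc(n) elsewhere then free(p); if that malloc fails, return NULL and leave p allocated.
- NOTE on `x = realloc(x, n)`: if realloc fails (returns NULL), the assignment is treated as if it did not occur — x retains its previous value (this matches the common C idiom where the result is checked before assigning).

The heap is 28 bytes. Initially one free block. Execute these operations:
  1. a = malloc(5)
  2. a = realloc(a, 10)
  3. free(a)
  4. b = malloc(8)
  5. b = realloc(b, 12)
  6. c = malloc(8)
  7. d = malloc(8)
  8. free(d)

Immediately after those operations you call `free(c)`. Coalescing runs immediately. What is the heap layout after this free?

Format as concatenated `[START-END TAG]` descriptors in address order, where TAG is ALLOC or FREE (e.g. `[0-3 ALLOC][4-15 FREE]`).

Answer: [0-11 ALLOC][12-27 FREE]

Derivation:
Op 1: a = malloc(5) -> a = 0; heap: [0-4 ALLOC][5-27 FREE]
Op 2: a = realloc(a, 10) -> a = 0; heap: [0-9 ALLOC][10-27 FREE]
Op 3: free(a) -> (freed a); heap: [0-27 FREE]
Op 4: b = malloc(8) -> b = 0; heap: [0-7 ALLOC][8-27 FREE]
Op 5: b = realloc(b, 12) -> b = 0; heap: [0-11 ALLOC][12-27 FREE]
Op 6: c = malloc(8) -> c = 12; heap: [0-11 ALLOC][12-19 ALLOC][20-27 FREE]
Op 7: d = malloc(8) -> d = 20; heap: [0-11 ALLOC][12-19 ALLOC][20-27 ALLOC]
Op 8: free(d) -> (freed d); heap: [0-11 ALLOC][12-19 ALLOC][20-27 FREE]
free(c): c = 12 -> block [12-19 ALLOC]; mark free, coalesce with adjacent free neighbors -> [0-11 ALLOC][12-27 FREE]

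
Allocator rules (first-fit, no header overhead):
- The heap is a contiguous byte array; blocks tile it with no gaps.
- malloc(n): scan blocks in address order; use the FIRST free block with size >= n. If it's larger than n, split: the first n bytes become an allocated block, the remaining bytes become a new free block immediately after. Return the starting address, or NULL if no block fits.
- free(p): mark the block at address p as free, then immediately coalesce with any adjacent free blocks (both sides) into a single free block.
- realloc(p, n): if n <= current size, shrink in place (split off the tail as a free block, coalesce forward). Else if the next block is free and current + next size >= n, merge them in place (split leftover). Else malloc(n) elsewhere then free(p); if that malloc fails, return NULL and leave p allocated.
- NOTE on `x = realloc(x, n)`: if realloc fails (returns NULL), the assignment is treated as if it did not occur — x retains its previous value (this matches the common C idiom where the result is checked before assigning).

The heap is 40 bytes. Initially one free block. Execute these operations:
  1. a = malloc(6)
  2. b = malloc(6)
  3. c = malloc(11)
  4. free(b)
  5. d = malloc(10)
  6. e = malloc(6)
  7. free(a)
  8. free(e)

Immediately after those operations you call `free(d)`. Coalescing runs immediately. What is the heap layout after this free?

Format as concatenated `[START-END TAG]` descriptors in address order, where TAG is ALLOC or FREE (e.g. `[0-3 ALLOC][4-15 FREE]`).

Op 1: a = malloc(6) -> a = 0; heap: [0-5 ALLOC][6-39 FREE]
Op 2: b = malloc(6) -> b = 6; heap: [0-5 ALLOC][6-11 ALLOC][12-39 FREE]
Op 3: c = malloc(11) -> c = 12; heap: [0-5 ALLOC][6-11 ALLOC][12-22 ALLOC][23-39 FREE]
Op 4: free(b) -> (freed b); heap: [0-5 ALLOC][6-11 FREE][12-22 ALLOC][23-39 FREE]
Op 5: d = malloc(10) -> d = 23; heap: [0-5 ALLOC][6-11 FREE][12-22 ALLOC][23-32 ALLOC][33-39 FREE]
Op 6: e = malloc(6) -> e = 6; heap: [0-5 ALLOC][6-11 ALLOC][12-22 ALLOC][23-32 ALLOC][33-39 FREE]
Op 7: free(a) -> (freed a); heap: [0-5 FREE][6-11 ALLOC][12-22 ALLOC][23-32 ALLOC][33-39 FREE]
Op 8: free(e) -> (freed e); heap: [0-11 FREE][12-22 ALLOC][23-32 ALLOC][33-39 FREE]
free(d): d = 23 -> block [23-32 ALLOC]; mark free, coalesce with adjacent free neighbors -> [0-11 FREE][12-22 ALLOC][23-39 FREE]

Answer: [0-11 FREE][12-22 ALLOC][23-39 FREE]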